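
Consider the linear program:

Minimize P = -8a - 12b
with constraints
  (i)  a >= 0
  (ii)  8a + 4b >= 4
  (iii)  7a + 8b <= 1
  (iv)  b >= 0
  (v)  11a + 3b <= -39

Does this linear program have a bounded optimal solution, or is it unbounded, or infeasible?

The boundaries b = 0 and 11a + 3b = -39 meet at (-39/11, 0), but that point violates a ≥ 0. Every candidate vertex is excluded by some other constraint, so the feasible region is empty.

infeasible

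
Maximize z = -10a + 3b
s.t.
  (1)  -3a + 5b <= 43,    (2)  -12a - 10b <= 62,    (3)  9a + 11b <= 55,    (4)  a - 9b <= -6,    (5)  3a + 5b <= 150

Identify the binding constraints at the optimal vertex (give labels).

Corner points and z = -10a + 3b:
  (-74/9, 11/3) → z = 839/9
  (-33/13, 92/13) → z = 606/13
  (-309/59, 5/59) → z = 3105/59
  (429/92, 109/92) → z = -3963/92

The maximum is at (-74/9, 11/3). Substituting into each constraint, equality holds for (1) and (2); the remaining constraints have slack.

(1) and (2)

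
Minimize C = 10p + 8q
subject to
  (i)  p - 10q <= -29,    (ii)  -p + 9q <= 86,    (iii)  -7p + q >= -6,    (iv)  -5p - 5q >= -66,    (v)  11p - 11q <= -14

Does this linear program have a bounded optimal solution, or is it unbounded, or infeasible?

Corner points and C = 10p + 8q:
  (-599, -57) → C = -6446
  (89/69, 209/69) → C = 854/23
  (70/31, 304/31) → C = 3132/31
The feasible region has finitely many vertices and no improving ray; the minimum is -6446 at (-599, -57).

bounded optimum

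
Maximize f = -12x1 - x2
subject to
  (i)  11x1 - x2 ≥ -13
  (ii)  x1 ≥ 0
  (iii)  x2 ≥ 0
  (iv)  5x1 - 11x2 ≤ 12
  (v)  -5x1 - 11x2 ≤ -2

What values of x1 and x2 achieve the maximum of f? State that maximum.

Feasible corners and f = -12x1 - x2:
  (0, 13) → f = -13
  (0, 2/11) → f = -2/11
  (12/5, 0) → f = -144/5
  (2/5, 0) → f = -24/5
The feasible region is unbounded (it extends along (1, 11), (11, 5)), but f strictly decreases along every unbounded feasible direction, so there is no improving ray and the maximum is attained at a vertex.

The binding constraints are x1 = 0 and -5x1 - 11x2 = -2.
Solving simultaneously gives x1 = 0, x2 = 2/11.

x1 = 0, x2 = 2/11, maximum f = -2/11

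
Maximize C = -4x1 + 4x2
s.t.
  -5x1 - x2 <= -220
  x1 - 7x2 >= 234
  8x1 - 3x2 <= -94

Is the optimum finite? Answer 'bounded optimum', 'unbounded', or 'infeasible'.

infeasible

The boundaries -5x1 - x2 = -220 and x1 - 7x2 = 234 meet at (887/18, -475/18), but that point violates 8x1 - 3x2 ≤ -94. Every candidate vertex is excluded by some other constraint, so the feasible region is empty.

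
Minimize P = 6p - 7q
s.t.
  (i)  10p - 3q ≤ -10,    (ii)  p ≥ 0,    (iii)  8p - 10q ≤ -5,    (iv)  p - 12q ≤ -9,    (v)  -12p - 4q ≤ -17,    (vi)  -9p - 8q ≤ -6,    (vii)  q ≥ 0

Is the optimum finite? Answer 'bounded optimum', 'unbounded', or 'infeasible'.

From the feasible point (11/76, 145/38), moving in the direction (0, 1) keeps every constraint satisfied while P decreases without bound.

unbounded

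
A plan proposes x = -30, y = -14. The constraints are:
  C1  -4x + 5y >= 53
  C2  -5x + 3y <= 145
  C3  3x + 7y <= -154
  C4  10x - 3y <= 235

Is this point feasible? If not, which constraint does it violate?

not feasible — violates C1

Constraint C1: -4x + 5y = 50, which is not ≥ 53. All other constraints are satisfied.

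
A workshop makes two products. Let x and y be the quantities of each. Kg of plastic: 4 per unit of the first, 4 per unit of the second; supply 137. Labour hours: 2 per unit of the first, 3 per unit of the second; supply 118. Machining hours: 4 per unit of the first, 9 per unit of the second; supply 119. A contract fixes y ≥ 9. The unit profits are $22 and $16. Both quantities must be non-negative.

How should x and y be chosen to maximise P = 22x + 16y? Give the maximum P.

x = 19/2, y = 9, maximum P = 353

Corner points and P = 22x + 16y:
  (0, 119/9) → P = 1904/9
  (0, 9) → P = 144
  (19/2, 9) → P = 353

The binding constraints are 4x + 9y = 119 and y = 9.
Solving simultaneously gives x = 19/2, y = 9.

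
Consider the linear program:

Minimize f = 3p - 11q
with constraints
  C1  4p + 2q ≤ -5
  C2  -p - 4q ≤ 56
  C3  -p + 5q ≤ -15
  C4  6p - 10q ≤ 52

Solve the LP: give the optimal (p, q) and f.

Corner points and f = 3p - 11q:
  (5/22, -65/22) → f = 365/11
  (27/26, -119/26) → f = 695/13
  (-220/9, -71/9) → f = 121/9
  (-176/17, -194/17) → f = 1606/17

The optimum lies where -p - 4q = 56 and -p + 5q = -15.
Solving simultaneously gives p = -220/9, q = -71/9.

p = -220/9, q = -71/9, minimum f = 121/9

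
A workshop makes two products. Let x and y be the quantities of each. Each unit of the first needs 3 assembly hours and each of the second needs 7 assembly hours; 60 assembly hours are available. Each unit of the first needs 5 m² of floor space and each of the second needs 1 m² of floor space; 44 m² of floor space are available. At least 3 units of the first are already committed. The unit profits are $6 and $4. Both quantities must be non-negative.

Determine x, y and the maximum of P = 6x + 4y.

x = 31/4, y = 21/4, maximum P = 135/2

Corner points and P = 6x + 4y:
  (44/5, 0) → P = 264/5
  (3, 0) → P = 18
  (31/4, 21/4) → P = 135/2
  (3, 51/7) → P = 330/7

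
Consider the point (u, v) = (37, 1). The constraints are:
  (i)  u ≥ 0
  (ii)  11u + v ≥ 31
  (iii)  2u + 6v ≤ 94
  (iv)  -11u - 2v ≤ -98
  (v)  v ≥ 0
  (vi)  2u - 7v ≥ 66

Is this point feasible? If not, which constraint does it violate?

(i): 37 ≥ 0 ✓
(ii): 408 ≥ 31 ✓
(iii): 80 ≤ 94 ✓
(iv): -409 ≤ -98 ✓
(v): 1 ≥ 0 ✓
(vi): 67 ≥ 66 ✓

feasible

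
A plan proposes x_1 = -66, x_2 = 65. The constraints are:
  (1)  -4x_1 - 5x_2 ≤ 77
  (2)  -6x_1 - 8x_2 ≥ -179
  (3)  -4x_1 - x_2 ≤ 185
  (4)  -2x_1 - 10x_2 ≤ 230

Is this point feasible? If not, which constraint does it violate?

not feasible — violates (3)

Constraint (3): -4x_1 - x_2 = 199, which is not ≤ 185. All other constraints are satisfied.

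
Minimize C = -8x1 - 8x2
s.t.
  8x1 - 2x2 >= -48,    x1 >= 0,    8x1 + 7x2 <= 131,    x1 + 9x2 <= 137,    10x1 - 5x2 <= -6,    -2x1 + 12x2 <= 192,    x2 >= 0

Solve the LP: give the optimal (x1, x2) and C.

Extreme points and C = -8x1 - 8x2:
  (0, 137/9) → C = -1096/9
  (0, 6/5) → C = -48/5
  (44/13, 193/13) → C = -1896/13
  (613/110, 679/55) → C = -7884/55

The binding constraints are 8x1 + 7x2 = 131 and x1 + 9x2 = 137.
Solving simultaneously gives x1 = 44/13, x2 = 193/13.

x1 = 44/13, x2 = 193/13, minimum C = -1896/13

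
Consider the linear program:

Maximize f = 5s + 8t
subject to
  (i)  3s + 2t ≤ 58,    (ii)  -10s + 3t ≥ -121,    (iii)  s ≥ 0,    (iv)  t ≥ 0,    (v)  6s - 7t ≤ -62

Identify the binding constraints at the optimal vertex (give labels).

Vertices and f = 5s + 8t:
  (0, 29) → f = 232
  (94/11, 178/11) → f = 1894/11
  (0, 62/7) → f = 496/7

The maximum is at (0, 29). Substituting into each constraint, equality holds for (i) and (iii); the remaining constraints have slack.

(i) and (iii)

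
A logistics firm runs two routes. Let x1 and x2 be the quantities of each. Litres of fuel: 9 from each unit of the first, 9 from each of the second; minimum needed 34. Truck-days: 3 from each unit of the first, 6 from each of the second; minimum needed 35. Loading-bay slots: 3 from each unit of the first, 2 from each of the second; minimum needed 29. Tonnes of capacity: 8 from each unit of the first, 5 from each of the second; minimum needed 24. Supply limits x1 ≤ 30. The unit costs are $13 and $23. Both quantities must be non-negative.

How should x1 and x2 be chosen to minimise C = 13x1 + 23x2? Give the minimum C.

x1 = 26/3, x2 = 3/2, minimum C = 883/6

Corner points and C = 13x1 + 23x2:
  (0, 29/2) → C = 667/2
  (35/3, 0) → C = 455/3
  (30, 0) → C = 390
  (26/3, 3/2) → C = 883/6
The feasible region is unbounded (it extends along (0, 1)), but C strictly increases along every unbounded feasible direction, so there is no improving ray and the minimum is attained at a vertex.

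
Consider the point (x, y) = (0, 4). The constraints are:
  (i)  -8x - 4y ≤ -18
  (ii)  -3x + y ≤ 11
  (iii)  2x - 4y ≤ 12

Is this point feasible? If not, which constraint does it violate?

Constraint (i): -8x - 4y = -16, which is not ≤ -18. All other constraints are satisfied.

not feasible — violates (i)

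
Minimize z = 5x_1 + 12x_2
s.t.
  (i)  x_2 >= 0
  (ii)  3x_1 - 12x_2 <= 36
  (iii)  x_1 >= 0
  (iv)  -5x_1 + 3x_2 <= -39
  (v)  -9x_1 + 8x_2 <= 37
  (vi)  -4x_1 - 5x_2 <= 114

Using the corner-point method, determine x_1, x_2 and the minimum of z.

Feasible corners and z = 5x_1 + 12x_2:
  (12, 0) → z = 60
  (39/5, 0) → z = 39
  (423/13, 536/13) → z = 8547/13
The feasible region is unbounded (it extends along (4, 1), (8, 9)), but z strictly increases along every unbounded feasible direction, so there is no improving ray and the minimum is attained at a vertex.

x_1 = 39/5, x_2 = 0, minimum z = 39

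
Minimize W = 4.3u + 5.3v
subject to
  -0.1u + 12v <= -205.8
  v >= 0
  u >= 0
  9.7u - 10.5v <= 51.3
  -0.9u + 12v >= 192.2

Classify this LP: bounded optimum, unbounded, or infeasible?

The boundaries u = 0 and -0.9u + 12v = 192.2 meet at (0, 961/60), but that point violates -0.1u + 12v ≤ -205.8. Every candidate vertex is excluded by some other constraint, so the feasible region is empty.

infeasible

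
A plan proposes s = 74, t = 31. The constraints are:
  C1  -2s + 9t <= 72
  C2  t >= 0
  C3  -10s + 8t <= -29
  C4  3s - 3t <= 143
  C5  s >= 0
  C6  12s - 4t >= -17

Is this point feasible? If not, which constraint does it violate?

Constraint C1: -2s + 9t = 131, which is not ≤ 72. All other constraints are satisfied.

not feasible — violates C1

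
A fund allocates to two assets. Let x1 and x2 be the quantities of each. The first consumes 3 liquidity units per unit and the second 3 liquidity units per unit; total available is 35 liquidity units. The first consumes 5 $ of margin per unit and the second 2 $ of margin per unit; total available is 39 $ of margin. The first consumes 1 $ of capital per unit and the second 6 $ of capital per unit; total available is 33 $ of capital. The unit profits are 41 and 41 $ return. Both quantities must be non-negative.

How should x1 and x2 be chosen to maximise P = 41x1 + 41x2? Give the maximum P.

Corner points and P = 41x1 + 41x2:
  (0, 0) → P = 0
  (0, 11/2) → P = 451/2
  (39/5, 0) → P = 1599/5
  (6, 9/2) → P = 861/2

The optimum lies where 5x1 + 2x2 = 39 and x1 + 6x2 = 33.
Solving simultaneously gives x1 = 6, x2 = 9/2.

x1 = 6, x2 = 9/2, maximum P = 861/2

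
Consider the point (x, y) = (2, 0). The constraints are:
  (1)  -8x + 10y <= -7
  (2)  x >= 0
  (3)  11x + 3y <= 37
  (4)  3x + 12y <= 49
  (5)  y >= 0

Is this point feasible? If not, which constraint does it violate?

feasible

(1): -16 ≤ -7 ✓
(2): 2 ≥ 0 ✓
(3): 22 ≤ 37 ✓
(4): 6 ≤ 49 ✓
(5): 0 ≥ 0 ✓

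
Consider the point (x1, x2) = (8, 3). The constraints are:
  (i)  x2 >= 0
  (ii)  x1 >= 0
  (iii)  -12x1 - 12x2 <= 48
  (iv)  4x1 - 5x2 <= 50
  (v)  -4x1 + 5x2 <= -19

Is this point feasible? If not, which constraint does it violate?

Constraint (v): -4x1 + 5x2 = -17, which is not ≤ -19. All other constraints are satisfied.

not feasible — violates (v)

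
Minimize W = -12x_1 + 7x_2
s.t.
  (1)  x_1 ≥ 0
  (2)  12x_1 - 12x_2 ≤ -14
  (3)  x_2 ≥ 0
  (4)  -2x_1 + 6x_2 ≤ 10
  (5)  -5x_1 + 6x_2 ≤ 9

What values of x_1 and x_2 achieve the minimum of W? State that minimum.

Corner points and W = -12x_1 + 7x_2:
  (0, 7/6) → W = 49/6
  (0, 3/2) → W = 21/2
  (3/4, 23/12) → W = 53/12
  (1/3, 16/9) → W = 76/9

The optimum lies where 12x_1 - 12x_2 = -14 and -2x_1 + 6x_2 = 10.
Solving simultaneously gives x_1 = 3/4, x_2 = 23/12.

x_1 = 3/4, x_2 = 23/12, minimum W = 53/12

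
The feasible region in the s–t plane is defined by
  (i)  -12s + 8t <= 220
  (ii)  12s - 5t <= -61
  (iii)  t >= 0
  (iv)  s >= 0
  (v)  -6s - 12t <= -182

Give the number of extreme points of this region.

The feasible vertices (each the meet of two boundaries and inside every other half-plane) are:
  (17, 53)
  (0, 55/2)
  (89/87, 425/29)
  (0, 91/6)

4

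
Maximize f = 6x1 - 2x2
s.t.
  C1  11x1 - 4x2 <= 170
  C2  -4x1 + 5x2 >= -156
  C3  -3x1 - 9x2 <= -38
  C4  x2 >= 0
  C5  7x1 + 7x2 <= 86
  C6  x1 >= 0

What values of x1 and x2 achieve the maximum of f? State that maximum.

x1 = 254/21, x2 = 4/21, maximum f = 1516/21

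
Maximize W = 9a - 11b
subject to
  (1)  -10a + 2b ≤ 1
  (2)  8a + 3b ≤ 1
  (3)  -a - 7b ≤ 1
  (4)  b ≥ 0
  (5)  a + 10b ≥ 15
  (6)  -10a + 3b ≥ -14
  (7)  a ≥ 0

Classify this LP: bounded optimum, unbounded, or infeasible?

infeasible

The boundaries -10a + 2b = 1 and a + 10b = 15 meet at (10/51, 151/102), but that point violates 8a + 3b ≤ 1. Every candidate vertex is excluded by some other constraint, so the feasible region is empty.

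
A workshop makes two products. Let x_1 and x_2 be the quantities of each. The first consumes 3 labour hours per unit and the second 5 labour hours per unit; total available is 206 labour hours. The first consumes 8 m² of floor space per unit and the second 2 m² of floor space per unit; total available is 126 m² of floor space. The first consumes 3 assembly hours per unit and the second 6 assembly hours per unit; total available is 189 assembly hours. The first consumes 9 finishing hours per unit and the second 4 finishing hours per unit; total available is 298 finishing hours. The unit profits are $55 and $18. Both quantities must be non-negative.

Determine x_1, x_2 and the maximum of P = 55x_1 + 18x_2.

Feasible corners and P = 55x_1 + 18x_2:
  (0, 0) → P = 0
  (0, 63/2) → P = 567
  (63/4, 0) → P = 3465/4
  (9, 27) → P = 981

The binding constraints are 8x_1 + 2x_2 = 126 and 3x_1 + 6x_2 = 189.
Solving simultaneously gives x_1 = 9, x_2 = 27.

x_1 = 9, x_2 = 27, maximum P = 981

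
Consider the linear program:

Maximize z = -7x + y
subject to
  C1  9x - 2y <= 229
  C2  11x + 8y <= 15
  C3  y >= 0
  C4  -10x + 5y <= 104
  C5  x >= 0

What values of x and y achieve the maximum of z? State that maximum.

x = 0, y = 15/8, maximum z = 15/8

Corner points and z = -7x + y:
  (15/11, 0) → z = -105/11
  (0, 15/8) → z = 15/8
  (0, 0) → z = 0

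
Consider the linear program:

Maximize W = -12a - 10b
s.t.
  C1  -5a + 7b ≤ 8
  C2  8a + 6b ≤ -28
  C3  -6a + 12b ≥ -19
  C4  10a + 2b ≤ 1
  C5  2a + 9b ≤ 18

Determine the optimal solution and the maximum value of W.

The optimum lies where -5a + 7b = 8 and -6a + 12b = -19.
Solving simultaneously gives a = -229/18, b = -143/18.

a = -229/18, b = -143/18, maximum W = 2089/9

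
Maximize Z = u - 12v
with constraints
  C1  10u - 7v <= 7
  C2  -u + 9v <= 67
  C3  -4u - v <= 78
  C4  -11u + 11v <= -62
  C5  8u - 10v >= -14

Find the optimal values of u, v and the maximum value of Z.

u = -539/38, v = -404/19, maximum Z = 9157/38

Vertices and Z = u - 12v:
  (-539/38, -404/19) → Z = 9157/38
  (-119/11, -181/11) → Z = 2053/11
  (-796/55, -1106/55) → Z = 12476/55

At the optimal vertex, 10u - 7v = 7 and -4u - v = 78.
Solving simultaneously gives u = -539/38, v = -404/19.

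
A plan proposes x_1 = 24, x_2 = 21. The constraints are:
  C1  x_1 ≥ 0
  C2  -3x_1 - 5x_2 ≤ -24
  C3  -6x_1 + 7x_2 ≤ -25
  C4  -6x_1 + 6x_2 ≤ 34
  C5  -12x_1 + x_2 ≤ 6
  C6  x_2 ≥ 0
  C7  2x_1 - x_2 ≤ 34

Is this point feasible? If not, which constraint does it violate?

not feasible — violates C3

Constraint C3: -6x_1 + 7x_2 = 3, which is not ≤ -25. All other constraints are satisfied.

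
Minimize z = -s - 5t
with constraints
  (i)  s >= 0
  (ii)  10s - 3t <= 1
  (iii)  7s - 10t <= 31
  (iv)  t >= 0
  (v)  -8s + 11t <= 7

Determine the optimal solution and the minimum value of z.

s = 16/43, t = 39/43, minimum z = -211/43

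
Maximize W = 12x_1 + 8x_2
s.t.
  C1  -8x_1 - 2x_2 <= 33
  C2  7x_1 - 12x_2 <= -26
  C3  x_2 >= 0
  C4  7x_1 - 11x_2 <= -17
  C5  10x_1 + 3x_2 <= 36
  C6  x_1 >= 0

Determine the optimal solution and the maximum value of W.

x_1 = 0, x_2 = 12, maximum W = 96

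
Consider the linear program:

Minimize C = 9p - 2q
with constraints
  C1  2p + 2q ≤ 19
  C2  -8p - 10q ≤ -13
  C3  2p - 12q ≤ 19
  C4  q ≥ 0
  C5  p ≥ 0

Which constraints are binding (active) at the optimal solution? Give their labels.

Extreme points and C = 9p - 2q:
  (19/2, 0) → C = 171/2
  (0, 19/2) → C = -19
  (13/8, 0) → C = 117/8
  (0, 13/10) → C = -13/5

The minimum is at (0, 19/2). Substituting into each constraint, equality holds for C1 and C5; the remaining constraints have slack.

C1 and C5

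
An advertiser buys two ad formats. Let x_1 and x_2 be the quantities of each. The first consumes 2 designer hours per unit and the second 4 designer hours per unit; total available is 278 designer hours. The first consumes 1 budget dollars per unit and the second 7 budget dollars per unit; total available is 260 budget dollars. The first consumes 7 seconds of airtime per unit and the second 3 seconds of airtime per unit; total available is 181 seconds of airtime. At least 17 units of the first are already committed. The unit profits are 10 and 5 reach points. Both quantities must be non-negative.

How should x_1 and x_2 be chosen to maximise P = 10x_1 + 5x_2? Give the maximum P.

x_1 = 17, x_2 = 62/3, maximum P = 820/3

Extreme points and P = 10x_1 + 5x_2:
  (181/7, 0) → P = 1810/7
  (17, 0) → P = 170
  (17, 62/3) → P = 820/3

The optimum lies where 7x_1 + 3x_2 = 181 and x_1 = 17.
Solving simultaneously gives x_1 = 17, x_2 = 62/3.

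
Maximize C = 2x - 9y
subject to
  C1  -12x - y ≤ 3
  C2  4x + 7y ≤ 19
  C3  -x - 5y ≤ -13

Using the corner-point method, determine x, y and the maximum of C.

Corner points and C = 2x - 9y:
  (-1/2, 3) → C = -28
  (-28/59, 159/59) → C = -1487/59
  (4/13, 33/13) → C = -289/13

The binding constraints are 4x + 7y = 19 and -x - 5y = -13.
Solving simultaneously gives x = 4/13, y = 33/13.

x = 4/13, y = 33/13, maximum C = -289/13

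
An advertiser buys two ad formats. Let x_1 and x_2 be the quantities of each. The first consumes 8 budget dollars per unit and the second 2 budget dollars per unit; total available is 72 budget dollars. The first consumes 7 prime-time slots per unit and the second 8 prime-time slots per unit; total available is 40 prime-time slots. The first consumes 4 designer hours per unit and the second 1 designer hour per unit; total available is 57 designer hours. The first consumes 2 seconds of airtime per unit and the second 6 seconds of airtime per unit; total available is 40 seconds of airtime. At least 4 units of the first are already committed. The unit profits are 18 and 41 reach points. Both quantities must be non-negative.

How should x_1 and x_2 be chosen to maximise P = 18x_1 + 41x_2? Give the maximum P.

x_1 = 4, x_2 = 3/2, maximum P = 267/2

Corner points and P = 18x_1 + 41x_2:
  (40/7, 0) → P = 720/7
  (4, 0) → P = 72
  (4, 3/2) → P = 267/2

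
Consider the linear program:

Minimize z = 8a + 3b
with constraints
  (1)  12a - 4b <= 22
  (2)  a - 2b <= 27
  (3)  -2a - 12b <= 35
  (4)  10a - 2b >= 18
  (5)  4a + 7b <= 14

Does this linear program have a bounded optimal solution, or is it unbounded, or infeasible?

bounded optimum

Feasible corners and z = 8a + 3b:
  (7/4, -1/4) → z = 53/4
  (21/10, 4/5) → z = 96/5
  (77/39, 34/39) → z = 718/39
The feasible region has finitely many vertices and no improving ray; the minimum is 53/4 at (7/4, -1/4).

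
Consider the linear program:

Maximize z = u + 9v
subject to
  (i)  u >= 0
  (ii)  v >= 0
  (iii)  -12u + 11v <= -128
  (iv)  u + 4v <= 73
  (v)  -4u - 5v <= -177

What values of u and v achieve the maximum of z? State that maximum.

Corner points and z = u + 9v:
  (73, 0) → z = 73
  (177/4, 0) → z = 177/4
  (343/11, 115/11) → z = 1378/11

u = 343/11, v = 115/11, maximum z = 1378/11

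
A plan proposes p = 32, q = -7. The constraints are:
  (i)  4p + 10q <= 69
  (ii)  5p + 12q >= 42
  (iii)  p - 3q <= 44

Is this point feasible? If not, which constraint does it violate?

not feasible — violates (iii)

Constraint (iii): p - 3q = 53, which is not ≤ 44. All other constraints are satisfied.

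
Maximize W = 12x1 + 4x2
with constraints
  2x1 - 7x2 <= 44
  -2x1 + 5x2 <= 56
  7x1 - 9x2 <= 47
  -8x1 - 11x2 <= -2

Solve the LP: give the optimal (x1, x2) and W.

x1 = 739/17, x2 = 486/17, maximum W = 636

Extreme points and W = 12x1 + 4x2:
  (739/17, 486/17) → W = 636
  (-303/31, 226/31) → W = -2732/31
  (535/149, -362/149) → W = 4972/149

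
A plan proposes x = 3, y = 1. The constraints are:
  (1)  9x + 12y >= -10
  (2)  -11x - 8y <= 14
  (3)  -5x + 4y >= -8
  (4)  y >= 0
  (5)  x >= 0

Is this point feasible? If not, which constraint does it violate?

not feasible — violates (3)

Constraint (3): -5x + 4y = -11, which is not ≥ -8. All other constraints are satisfied.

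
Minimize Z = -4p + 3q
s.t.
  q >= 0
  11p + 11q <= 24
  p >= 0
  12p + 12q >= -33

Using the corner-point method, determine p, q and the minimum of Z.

p = 24/11, q = 0, minimum Z = -96/11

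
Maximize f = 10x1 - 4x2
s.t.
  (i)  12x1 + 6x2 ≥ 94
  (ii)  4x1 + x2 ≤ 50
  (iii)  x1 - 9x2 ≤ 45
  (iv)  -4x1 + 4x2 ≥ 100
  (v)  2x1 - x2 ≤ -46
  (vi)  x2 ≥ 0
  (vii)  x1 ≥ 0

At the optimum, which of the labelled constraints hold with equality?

(ii) and (v)

Vertices and f = 10x1 - 4x2:
  (2/3, 142/3) → f = -548/3
  (0, 50) → f = -200
  (0, 46) → f = -184

The maximum is at (2/3, 142/3). Substituting into each constraint, equality holds for (ii) and (v); the remaining constraints have slack.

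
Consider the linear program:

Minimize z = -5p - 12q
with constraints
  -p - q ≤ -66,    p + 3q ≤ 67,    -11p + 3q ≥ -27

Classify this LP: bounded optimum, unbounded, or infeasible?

The boundaries -p - q = -66 and p + 3q = 67 meet at (131/2, 1/2), but that point violates -11p + 3q ≥ -27. Every candidate vertex is excluded by some other constraint, so the feasible region is empty.

infeasible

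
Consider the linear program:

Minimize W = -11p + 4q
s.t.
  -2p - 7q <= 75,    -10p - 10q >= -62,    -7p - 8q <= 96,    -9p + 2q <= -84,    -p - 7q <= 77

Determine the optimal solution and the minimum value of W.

p = 301/15, q = -208/15, minimum W = -1381/5

Vertices and W = -11p + 4q:
  (482/55, -141/55) → W = -5866/55
  (301/15, -208/15) → W = -1381/5
  (434/65, -777/65) → W = -7882/65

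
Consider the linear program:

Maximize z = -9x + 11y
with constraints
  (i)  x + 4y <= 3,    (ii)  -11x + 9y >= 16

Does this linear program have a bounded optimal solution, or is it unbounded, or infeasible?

From the feasible point (-37/53, 49/53), moving in the direction (-4, 1) keeps every constraint satisfied while z increases without bound.

unbounded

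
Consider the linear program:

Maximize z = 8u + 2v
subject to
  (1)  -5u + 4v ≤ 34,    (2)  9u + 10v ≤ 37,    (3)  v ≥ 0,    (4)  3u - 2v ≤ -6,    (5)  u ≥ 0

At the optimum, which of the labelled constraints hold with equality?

(2) and (4)

Corner points and z = 8u + 2v:
  (7/24, 55/16) → z = 221/24
  (0, 37/10) → z = 37/5
  (0, 3) → z = 6

The maximum is at (7/24, 55/16). Substituting into each constraint, equality holds for (2) and (4); the remaining constraints have slack.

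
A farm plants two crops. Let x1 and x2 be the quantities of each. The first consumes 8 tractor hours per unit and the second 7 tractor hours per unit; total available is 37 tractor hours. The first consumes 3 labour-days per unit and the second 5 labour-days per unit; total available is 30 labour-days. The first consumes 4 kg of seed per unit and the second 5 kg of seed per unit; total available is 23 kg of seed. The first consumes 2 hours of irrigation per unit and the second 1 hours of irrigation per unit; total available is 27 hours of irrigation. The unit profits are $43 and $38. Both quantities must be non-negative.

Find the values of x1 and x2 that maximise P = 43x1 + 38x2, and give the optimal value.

Extreme points and P = 43x1 + 38x2:
  (0, 0) → P = 0
  (0, 23/5) → P = 874/5
  (37/8, 0) → P = 1591/8
  (2, 3) → P = 200

The optimum lies where 8x1 + 7x2 = 37 and 4x1 + 5x2 = 23.
Solving simultaneously gives x1 = 2, x2 = 3.

x1 = 2, x2 = 3, maximum P = 200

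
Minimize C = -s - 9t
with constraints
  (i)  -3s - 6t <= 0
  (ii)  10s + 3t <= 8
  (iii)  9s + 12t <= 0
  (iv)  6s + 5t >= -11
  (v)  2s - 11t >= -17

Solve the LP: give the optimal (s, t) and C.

s = -68/41, t = 51/41, minimum C = -391/41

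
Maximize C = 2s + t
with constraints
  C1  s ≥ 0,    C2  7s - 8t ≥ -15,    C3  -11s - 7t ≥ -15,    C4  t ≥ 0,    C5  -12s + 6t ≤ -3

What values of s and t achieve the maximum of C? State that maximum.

s = 15/11, t = 0, maximum C = 30/11

Vertices and C = 2s + t:
  (15/11, 0) → C = 30/11
  (37/50, 49/50) → C = 123/50
  (1/4, 0) → C = 1/2

The optimum lies where -11s - 7t = -15 and t = 0.
Solving simultaneously gives s = 15/11, t = 0.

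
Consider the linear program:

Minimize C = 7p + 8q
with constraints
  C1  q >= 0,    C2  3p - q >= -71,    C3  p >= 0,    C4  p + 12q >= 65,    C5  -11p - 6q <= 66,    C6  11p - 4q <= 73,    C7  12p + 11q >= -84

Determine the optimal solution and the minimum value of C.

p = 0, q = 65/12, minimum C = 130/3

The feasible region is unbounded (it extends along (4, 11), (1, 3)), but C strictly increases along every unbounded feasible direction, so there is no improving ray and the minimum is attained at a vertex.

At the optimal vertex, p = 0 and p + 12q = 65.
Solving simultaneously gives p = 0, q = 65/12.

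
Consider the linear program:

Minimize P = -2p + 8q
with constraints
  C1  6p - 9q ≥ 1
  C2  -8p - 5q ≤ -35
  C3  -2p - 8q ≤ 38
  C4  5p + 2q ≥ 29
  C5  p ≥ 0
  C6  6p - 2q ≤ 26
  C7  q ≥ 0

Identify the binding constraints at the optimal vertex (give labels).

C4 and C6

Vertices and P = -2p + 8q:
  (263/57, 169/57) → P = 826/57
  (116/21, 25/7) → P = 368/21
  (5, 2) → P = 6

The minimum is at (5, 2). Substituting into each constraint, equality holds for C4 and C6; the remaining constraints have slack.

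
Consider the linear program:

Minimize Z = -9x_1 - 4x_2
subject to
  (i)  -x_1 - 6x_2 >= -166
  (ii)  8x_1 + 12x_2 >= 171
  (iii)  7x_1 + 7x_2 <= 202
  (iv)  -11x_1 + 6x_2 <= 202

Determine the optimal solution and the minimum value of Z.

x_1 = 1227/28, x_2 = -419/28, minimum Z = -9367/28

Corner points and Z = -9x_1 - 4x_2:
  (10/7, 192/7) → Z = -858/7
  (-3, 169/6) → Z = -257/3
  (1227/28, -419/28) → Z = -9367/28
  (-233/30, 3497/180) → Z = -703/90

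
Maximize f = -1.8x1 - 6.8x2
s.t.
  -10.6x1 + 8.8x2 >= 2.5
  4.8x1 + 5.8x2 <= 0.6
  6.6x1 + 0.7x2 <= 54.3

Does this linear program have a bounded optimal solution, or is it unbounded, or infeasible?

unbounded

From the feasible point (-461/5186, 459/2593), moving in the direction (-8.8, -10.6) keeps every constraint satisfied while f increases without bound.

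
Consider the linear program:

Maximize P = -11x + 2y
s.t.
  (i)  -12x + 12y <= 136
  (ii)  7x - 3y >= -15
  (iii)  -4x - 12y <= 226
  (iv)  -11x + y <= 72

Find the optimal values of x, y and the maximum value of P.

Vertices and P = -11x + 2y:
  (19/4, 193/12) → P = -241/12
  (-201/26, -339/26) → P = 1533/26
  (-545/68, -1099/68) → P = 3797/68
The feasible region is unbounded (it extends along (1, 1), (3, -1)), but P strictly decreases along every unbounded feasible direction, so there is no improving ray and the maximum is attained at a vertex.

x = -201/26, y = -339/26, maximum P = 1533/26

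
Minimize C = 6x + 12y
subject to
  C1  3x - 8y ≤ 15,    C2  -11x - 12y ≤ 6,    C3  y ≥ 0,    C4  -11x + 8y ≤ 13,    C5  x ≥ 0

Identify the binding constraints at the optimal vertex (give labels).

C3 and C5

Extreme points and C = 6x + 12y:
  (5, 0) → C = 30
  (0, 0) → C = 0
  (0, 13/8) → C = 39/2
The feasible region is unbounded (it extends along (8, 3), (8, 11)), but C strictly increases along every unbounded feasible direction, so there is no improving ray and the minimum is attained at a vertex.

The minimum is at (0, 0). Substituting into each constraint, equality holds for C3 and C5; the remaining constraints have slack.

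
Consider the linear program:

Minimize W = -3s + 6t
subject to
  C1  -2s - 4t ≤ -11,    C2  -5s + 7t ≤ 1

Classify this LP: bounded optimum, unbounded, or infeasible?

unbounded

From the feasible point (73/34, 57/34), moving in the direction (4, -2) keeps every constraint satisfied while W decreases without bound.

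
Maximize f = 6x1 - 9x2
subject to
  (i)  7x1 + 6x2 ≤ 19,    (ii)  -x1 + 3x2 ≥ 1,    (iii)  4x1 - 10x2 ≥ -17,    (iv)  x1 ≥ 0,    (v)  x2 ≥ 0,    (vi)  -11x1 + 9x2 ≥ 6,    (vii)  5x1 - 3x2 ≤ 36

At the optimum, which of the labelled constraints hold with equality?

(iv) and (vi)

Extreme points and f = 6x1 - 9x2:
  (44/47, 195/94) → f = -1227/94
  (45/43, 251/129) → f = -483/43
  (0, 17/10) → f = -153/10
  (0, 2/3) → f = -6

The maximum is at (0, 2/3). Substituting into each constraint, equality holds for (iv) and (vi); the remaining constraints have slack.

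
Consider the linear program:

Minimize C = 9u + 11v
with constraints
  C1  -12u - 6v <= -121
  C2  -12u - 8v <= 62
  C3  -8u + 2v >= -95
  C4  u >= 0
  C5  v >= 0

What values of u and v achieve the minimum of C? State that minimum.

u = 121/12, v = 0, minimum C = 363/4

The feasible region is unbounded (it extends along (0, 1), (1, 4)), but C strictly increases along every unbounded feasible direction, so there is no improving ray and the minimum is attained at a vertex.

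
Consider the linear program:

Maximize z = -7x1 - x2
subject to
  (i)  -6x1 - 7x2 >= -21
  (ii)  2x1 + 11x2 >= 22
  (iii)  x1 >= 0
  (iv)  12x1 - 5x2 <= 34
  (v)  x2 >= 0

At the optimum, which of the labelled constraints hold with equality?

(ii) and (iii)

Feasible corners and z = -7x1 - x2:
  (77/52, 45/26) → z = -629/52
  (0, 3) → z = -3
  (0, 2) → z = -2

The maximum is at (0, 2). Substituting into each constraint, equality holds for (ii) and (iii); the remaining constraints have slack.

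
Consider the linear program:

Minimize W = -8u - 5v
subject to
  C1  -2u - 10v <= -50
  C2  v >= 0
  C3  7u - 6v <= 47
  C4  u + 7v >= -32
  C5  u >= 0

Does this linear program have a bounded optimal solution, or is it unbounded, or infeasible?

unbounded

From the feasible point (385/41, 128/41), moving in the direction (0, 1) keeps every constraint satisfied while W decreases without bound.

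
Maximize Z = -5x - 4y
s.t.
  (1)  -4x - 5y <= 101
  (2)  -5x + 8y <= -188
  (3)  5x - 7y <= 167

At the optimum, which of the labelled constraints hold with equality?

(1) and (2)

Corner points and Z = -5x - 4y:
  (44/19, -419/19) → Z = 1456/19
  (128/53, -1173/53) → Z = 4052/53
  (4, -21) → Z = 64

The maximum is at (44/19, -419/19). Substituting into each constraint, equality holds for (1) and (2); the remaining constraints have slack.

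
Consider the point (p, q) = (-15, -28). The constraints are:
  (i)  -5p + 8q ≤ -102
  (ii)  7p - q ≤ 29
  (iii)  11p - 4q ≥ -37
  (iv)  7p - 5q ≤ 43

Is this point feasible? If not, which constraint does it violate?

not feasible — violates (iii)

Constraint (iii): 11p - 4q = -53, which is not ≥ -37. All other constraints are satisfied.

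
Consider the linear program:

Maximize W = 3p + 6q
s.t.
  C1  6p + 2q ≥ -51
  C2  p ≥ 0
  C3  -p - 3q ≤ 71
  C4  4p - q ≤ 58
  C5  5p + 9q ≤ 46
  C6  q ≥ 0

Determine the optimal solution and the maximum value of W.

p = 0, q = 46/9, maximum W = 92/3

Vertices and W = 3p + 6q:
  (0, 46/9) → W = 92/3
  (0, 0) → W = 0
  (46/5, 0) → W = 138/5

The binding constraints are p = 0 and 5p + 9q = 46.
Solving simultaneously gives p = 0, q = 46/9.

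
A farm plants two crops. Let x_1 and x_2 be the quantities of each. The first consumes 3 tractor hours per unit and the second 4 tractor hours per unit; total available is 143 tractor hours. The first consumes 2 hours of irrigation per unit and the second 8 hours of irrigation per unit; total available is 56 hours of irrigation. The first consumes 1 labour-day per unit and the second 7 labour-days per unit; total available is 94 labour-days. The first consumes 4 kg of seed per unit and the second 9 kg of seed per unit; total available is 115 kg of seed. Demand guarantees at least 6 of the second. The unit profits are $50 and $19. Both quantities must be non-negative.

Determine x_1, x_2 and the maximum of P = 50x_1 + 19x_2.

x_1 = 4, x_2 = 6, maximum P = 314

Vertices and P = 50x_1 + 19x_2:
  (0, 7) → P = 133
  (0, 6) → P = 114
  (4, 6) → P = 314

The binding constraints are 2x_1 + 8x_2 = 56 and x_2 = 6.
Solving simultaneously gives x_1 = 4, x_2 = 6.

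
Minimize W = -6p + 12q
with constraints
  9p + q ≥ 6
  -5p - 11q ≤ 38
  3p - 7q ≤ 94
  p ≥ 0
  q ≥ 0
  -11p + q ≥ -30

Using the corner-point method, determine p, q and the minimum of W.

p = 30/11, q = 0, minimum W = -180/11

Extreme points and W = -6p + 12q:
  (0, 6) → W = 72
  (2/3, 0) → W = -4
  (30/11, 0) → W = -180/11
The feasible region is unbounded (it extends along (0, 1), (1, 11)), but W strictly increases along every unbounded feasible direction, so there is no improving ray and the minimum is attained at a vertex.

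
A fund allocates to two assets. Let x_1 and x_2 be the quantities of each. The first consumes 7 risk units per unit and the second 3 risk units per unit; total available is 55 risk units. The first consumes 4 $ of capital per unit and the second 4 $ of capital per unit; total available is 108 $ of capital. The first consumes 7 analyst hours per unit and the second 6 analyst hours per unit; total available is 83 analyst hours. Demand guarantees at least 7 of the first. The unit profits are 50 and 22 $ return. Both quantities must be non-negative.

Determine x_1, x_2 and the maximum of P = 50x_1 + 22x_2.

Corner points and P = 50x_1 + 22x_2:
  (55/7, 0) → P = 2750/7
  (7, 0) → P = 350
  (7, 2) → P = 394

x_1 = 7, x_2 = 2, maximum P = 394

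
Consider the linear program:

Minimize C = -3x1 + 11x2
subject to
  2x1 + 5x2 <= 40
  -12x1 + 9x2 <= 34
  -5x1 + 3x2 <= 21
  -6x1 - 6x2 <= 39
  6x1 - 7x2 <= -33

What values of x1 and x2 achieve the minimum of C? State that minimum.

Vertices and C = -3x1 + 11x2:
  (95/39, 274/39) → C = 2729/39
  (115/44, 153/22) → C = 3021/44
  (59/30, 32/5) → C = 129/2

At the optimal vertex, -12x1 + 9x2 = 34 and 6x1 - 7x2 = -33.
Solving simultaneously gives x1 = 59/30, x2 = 32/5.

x1 = 59/30, x2 = 32/5, minimum C = 129/2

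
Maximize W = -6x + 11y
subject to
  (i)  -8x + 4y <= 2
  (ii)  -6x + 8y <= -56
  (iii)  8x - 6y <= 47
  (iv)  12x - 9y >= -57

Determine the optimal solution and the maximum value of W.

x = 10/7, y = -83/14, maximum W = -1033/14

Feasible corners and W = -6x + 11y:
  (-6, -23/2) → W = -181/2
  (-25/2, -49/2) → W = -389/2
  (10/7, -83/14) → W = -1033/14

The binding constraints are -6x + 8y = -56 and 8x - 6y = 47.
Solving simultaneously gives x = 10/7, y = -83/14.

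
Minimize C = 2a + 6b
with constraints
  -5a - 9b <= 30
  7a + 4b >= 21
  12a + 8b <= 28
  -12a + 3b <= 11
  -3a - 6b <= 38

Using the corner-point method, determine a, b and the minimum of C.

Vertices and C = 2a + 6b:
  (309/43, -315/43) → C = -1272/43
  (123/17, -125/17) → C = -504/17
  (7, -7) → C = -28

The optimum lies where -5a - 9b = 30 and 12a + 8b = 28.
Solving simultaneously gives a = 123/17, b = -125/17.

a = 123/17, b = -125/17, minimum C = -504/17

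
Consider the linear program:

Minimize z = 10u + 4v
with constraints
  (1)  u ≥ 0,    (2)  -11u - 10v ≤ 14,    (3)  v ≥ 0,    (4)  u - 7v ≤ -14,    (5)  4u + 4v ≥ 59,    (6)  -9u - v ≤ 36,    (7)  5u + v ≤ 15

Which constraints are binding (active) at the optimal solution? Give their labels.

(1) and (5)

Feasible corners and z = 10u + 4v:
  (0, 59/4) → z = 59
  (0, 15) → z = 60
  (1/16, 235/16) → z = 475/8

The minimum is at (0, 59/4). Substituting into each constraint, equality holds for (1) and (5); the remaining constraints have slack.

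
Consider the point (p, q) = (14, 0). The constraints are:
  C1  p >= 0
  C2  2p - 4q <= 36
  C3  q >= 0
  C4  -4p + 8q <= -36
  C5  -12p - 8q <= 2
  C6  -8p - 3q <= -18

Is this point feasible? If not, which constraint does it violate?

C1: 14 ≥ 0 ✓
C2: 28 ≤ 36 ✓
C3: 0 ≥ 0 ✓
C4: -56 ≤ -36 ✓
C5: -168 ≤ 2 ✓
C6: -112 ≤ -18 ✓

feasible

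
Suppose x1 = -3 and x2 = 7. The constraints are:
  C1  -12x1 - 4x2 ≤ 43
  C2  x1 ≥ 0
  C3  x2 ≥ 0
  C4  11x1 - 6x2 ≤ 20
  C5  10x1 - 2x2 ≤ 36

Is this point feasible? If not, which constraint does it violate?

not feasible — violates C2

Constraint C2: x1 = -3, which is not ≥ 0. All other constraints are satisfied.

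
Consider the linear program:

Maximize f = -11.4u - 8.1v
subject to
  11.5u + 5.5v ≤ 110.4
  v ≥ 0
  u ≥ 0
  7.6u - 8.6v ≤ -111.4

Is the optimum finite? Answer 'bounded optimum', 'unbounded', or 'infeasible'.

bounded optimum

Feasible corners and f = -11.4u - 8.1v:
  (0, 1104/55) → f = -44712/275
  (16837/7035, 106007/7035) → f = -100057/670
  (0, 557/43) → f = -45117/430
The feasible region has finitely many vertices and no improving ray; the maximum is -45117/430 at (0, 557/43).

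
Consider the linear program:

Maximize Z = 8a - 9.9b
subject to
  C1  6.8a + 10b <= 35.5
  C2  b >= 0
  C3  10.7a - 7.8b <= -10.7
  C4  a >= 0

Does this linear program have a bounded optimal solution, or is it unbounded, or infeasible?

bounded optimum

Feasible corners and Z = 8a - 9.9b:
  (8495/8002, 45261/16004) → Z = -3121639/160040
  (0, 3.55) → Z = -35.145
  (0, 107/78) → Z = -3531/260
The feasible region has finitely many vertices and no improving ray; the maximum is -3531/260 at (0, 107/78).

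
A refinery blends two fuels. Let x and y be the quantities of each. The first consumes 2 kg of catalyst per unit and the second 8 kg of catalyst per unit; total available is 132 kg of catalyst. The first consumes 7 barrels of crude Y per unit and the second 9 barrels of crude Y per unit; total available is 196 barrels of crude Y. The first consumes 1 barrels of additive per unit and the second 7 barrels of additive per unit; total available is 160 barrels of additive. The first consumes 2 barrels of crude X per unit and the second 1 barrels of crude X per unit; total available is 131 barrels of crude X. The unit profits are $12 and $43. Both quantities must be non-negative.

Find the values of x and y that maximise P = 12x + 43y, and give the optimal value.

Vertices and P = 12x + 43y:
  (0, 0) → P = 0
  (0, 33/2) → P = 1419/2
  (28, 0) → P = 336
  (10, 14) → P = 722

x = 10, y = 14, maximum P = 722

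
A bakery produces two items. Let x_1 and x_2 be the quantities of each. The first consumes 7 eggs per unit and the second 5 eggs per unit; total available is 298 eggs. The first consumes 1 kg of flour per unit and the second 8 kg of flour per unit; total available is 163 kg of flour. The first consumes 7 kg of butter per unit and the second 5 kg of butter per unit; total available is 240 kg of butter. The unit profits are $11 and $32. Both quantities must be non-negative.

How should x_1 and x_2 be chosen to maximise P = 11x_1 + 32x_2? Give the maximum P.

Feasible corners and P = 11x_1 + 32x_2:
  (0, 0) → P = 0
  (0, 163/8) → P = 652
  (240/7, 0) → P = 2640/7
  (65/3, 53/3) → P = 2411/3

The optimum lies where x_1 + 8x_2 = 163 and 7x_1 + 5x_2 = 240.
Solving simultaneously gives x_1 = 65/3, x_2 = 53/3.

x_1 = 65/3, x_2 = 53/3, maximum P = 2411/3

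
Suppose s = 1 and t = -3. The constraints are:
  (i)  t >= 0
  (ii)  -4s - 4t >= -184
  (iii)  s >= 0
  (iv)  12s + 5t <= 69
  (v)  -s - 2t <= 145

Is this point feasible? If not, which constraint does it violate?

Constraint (i): t = -3, which is not ≥ 0. All other constraints are satisfied.

not feasible — violates (i)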